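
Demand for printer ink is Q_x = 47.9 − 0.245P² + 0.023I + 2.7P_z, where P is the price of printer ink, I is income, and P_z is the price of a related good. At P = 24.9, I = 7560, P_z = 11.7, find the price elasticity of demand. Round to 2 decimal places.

Q_x = 47.9 − 0.245(24.9)² + 0.023(7560) + 2.7(11.7) = 47.9 − 151.9025 + 173.88 + 31.59 = 101.4676.
∂Q_x/∂P = −2·0.245·P = -12.201, so E_p = -12.201·(24.9/101.4676) ≈ -2.99.
|E_p| > 1: demand is elastic.

-2.99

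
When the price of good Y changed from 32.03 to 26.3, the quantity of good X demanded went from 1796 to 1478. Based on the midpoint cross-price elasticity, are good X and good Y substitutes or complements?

%ΔQ_x = (1478 − 1796)/[(1796+1478)/2] = -318/1637 ≈ -0.1943.
%ΔP_y = (26.3 − 32.03)/[(32.03+26.3)/2] ≈ -0.1965.
E_xy = -0.1943/-0.1965 ≈ 0.989.
E_xy > 0, so the goods are substitutes.

substitutes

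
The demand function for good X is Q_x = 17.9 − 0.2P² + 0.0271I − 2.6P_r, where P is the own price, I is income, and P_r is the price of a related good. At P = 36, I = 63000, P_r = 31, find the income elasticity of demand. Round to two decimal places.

1.23

Q_x = 17.9 − 0.2(36)² + 0.0271(63000) − 2.6(31) = 17.9 − 259.2 + 1707.3 − 80.6 = 1385.4.
∂Q_x/∂I = +0.0271, so E_I = 0.0271·(63000/1385.4) ≈ 1.23.
E_I > 1: normal good (luxury).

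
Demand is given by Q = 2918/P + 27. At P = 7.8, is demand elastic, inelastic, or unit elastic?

inelastic

At P = 7.8, Q = 401.1026.
dQ/dP = −2918/P² = −47.9619.
Point elasticity E = (dQ/dP)·(P/Q) = -47.9619 × 7.8/401.1026 ≈ -0.933.
|E| ≈ 0.933 < 1, so demand is inelastic.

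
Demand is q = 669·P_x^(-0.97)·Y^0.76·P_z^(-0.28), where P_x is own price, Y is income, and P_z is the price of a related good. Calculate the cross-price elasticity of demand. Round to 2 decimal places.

-0.28

For a Cobb–Douglas (constant-elasticity) form q = A·P_z^α·…, the elasticity with respect to P_z equals the exponent α at every point.
Here the exponent on P_z is -0.28, so the cross-price elasticity of demand is -0.28.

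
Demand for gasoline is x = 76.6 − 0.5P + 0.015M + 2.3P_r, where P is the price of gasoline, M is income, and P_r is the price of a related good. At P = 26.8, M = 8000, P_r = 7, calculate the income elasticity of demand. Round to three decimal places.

At the given point, x = 76.6 − 0.5(26.8) + 0.015(8000) + 2.3(7) = 76.6 − 13.4 + 120 + 16.1 = 199.3.
∂x/∂M = +0.015, so E_I = 0.015·(8000/199.3) ≈ 0.602.
E_I ∈ (0,1): normal good (necessity).

0.602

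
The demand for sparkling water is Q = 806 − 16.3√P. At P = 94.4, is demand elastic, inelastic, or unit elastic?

At P = 94.4, Q = 647.6298.
dQ/dP = −16.3/(2√P) = −16.3/(2·9.716).
Point elasticity E = (dQ/dP)·(P/Q) = -0.8388 × 94.4/647.6298 ≈ -0.122.
|E| ≈ 0.122 < 1, so demand is inelastic.

inelastic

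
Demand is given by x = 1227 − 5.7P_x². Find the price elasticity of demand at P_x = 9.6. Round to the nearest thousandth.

At P_x = 9.6, x = 701.688.
dx/dP_x = −2·5.7·P_x = −109.44.
Point elasticity E = (dx/dP_x)·(P_x/x) = -109.44 × 9.6/701.688 ≈ -1.497.
|E| > 1, so demand is elastic at this price.

-1.497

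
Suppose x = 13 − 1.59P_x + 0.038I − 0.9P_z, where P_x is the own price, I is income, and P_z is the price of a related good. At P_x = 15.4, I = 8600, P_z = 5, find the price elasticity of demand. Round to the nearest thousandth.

-0.079

Evaluating quantity at (P_x, I, P_z) gives x = 13 − 1.59(15.4) + 0.038(8600) − 0.9(5) = 13 − 24.486 + 326.8 − 4.5 = 310.814.
∂x/∂P_x = −1.59, so E_p = (−1.59)·(15.4/310.814) ≈ -0.079.
|E_p| < 1: demand is inelastic.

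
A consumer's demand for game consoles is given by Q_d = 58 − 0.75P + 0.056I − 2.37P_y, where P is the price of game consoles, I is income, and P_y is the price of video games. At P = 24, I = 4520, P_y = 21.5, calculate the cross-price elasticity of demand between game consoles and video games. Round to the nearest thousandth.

-0.210

Substituting, Q_d = 58 − 0.75(24) + 0.056(4520) − 2.37(21.5) = 58 − 18 + 253.12 − 50.955 = 242.165.
∂Q_d/∂P_y = −2.37, so E_xy = -2.37·(21.5/242.165) ≈ -0.210.
E_xy < 0: the goods are complements.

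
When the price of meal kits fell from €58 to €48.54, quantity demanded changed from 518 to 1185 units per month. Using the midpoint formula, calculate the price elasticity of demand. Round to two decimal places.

%ΔQ = (1185 − 518)/[(518 + 1185)/2] = 667/851.5 ≈ 0.7833.
%Δp = (48.54 − 58)/[(58 + 48.54)/2] = -9.46/53.27 ≈ -0.1776.
Arc elasticity E = %ΔQ/%Δp ≈ 0.7833/-0.1776 ≈ -4.41.
|E| > 1: demand is elastic over this range.

-4.41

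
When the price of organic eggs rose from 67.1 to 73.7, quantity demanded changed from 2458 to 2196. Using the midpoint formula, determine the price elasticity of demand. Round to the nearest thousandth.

-1.201

%Δq = (2196 − 2458)/[(2458 + 2196)/2] = -262/2327 ≈ -0.1126.
%ΔP = (73.7 − 67.1)/[(67.1 + 73.7)/2] = 6.6/70.4 ≈ 0.0938.
Arc elasticity E = %Δq/%ΔP ≈ -0.1126/0.0938 ≈ -1.201.
|E| > 1: demand is elastic over this range.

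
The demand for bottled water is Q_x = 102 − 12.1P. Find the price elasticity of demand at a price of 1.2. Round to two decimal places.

-0.17

At P = 1.2, Q_x = 87.48.
dQ_x/dP = −12.1.
Point elasticity E = (dQ_x/dP)·(P/Q_x) = -12.1 × 1.2/87.48 ≈ -0.17.
|E| < 1, so demand is inelastic at this price.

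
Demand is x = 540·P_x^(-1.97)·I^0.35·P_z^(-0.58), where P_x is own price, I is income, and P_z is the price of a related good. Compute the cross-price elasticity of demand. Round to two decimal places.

For a Cobb–Douglas (constant-elasticity) form x = A·P_z^α·…, the elasticity with respect to P_z equals the exponent α at every point.
Here the exponent on P_z is -0.58, so the cross-price elasticity of demand is -0.58.

-0.58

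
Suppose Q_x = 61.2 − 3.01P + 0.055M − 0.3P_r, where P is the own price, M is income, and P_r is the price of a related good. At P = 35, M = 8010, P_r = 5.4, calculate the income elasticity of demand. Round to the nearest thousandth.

At the given point, Q_x = 61.2 − 3.01(35) + 0.055(8010) − 0.3(5.4) = 61.2 − 105.35 + 440.55 − 1.62 = 394.78.
∂Q_x/∂M = +0.055, so E_I = 0.055·(8010/394.78) ≈ 1.116.
E_I > 1: normal good (luxury).

1.116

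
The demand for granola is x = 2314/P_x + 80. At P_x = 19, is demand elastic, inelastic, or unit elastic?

At P_x = 19, x = 201.7895.
dx/dP_x = −2314/P_x² = −6.41.
Point elasticity E = (dx/dP_x)·(P_x/x) = -6.41 × 19/201.7895 ≈ -0.604.
|E| ≈ 0.604 < 1, so demand is inelastic.

inelastic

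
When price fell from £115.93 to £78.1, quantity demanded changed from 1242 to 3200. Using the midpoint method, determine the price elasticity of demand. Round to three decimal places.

%ΔQ = (3200 − 1242)/[(1242 + 3200)/2] = 1958/2221 ≈ 0.8816.
%ΔP = (78.1 − 115.93)/[(115.93 + 78.1)/2] = -37.83/97.015 ≈ -0.3899.
Arc elasticity E = %ΔQ/%ΔP ≈ 0.8816/-0.3899 ≈ -2.261.
|E| > 1: demand is elastic over this range.

-2.261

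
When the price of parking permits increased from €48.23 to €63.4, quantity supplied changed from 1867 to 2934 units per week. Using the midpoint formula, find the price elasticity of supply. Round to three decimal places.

1.635

%ΔQ = (2934 − 1867)/[(1867 + 2934)/2] = 1067/2400.5 ≈ 0.4445.
%ΔP = (63.4 − 48.23)/[(48.23 + 63.4)/2] = 15.17/55.815 ≈ 0.2718.
Arc elasticity E = %ΔQ/%ΔP ≈ 0.4445/0.2718 ≈ 1.635.
|E| > 1: supply is elastic over this range.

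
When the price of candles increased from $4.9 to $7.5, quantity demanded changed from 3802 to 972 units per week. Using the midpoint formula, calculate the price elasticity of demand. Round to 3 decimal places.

-2.827

%Δq = (972 − 3802)/[(3802 + 972)/2] = -2830/2387 ≈ -1.1856.
%Δp = (7.5 − 4.9)/[(4.9 + 7.5)/2] = 2.6/6.2 ≈ 0.4194.
Arc elasticity E = %Δq/%Δp ≈ -1.1856/0.4194 ≈ -2.827.
|E| > 1: demand is elastic over this range.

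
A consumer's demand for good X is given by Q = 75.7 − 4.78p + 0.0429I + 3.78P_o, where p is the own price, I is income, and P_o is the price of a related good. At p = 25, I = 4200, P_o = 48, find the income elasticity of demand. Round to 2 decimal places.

0.57

Q = 75.7 − 4.78(25) + 0.0429(4200) + 3.78(48) = 75.7 − 119.5 + 180.18 + 181.44 = 317.82.
∂Q/∂I = +0.0429, so E_I = 0.0429·(4200/317.82) ≈ 0.57.
E_I ∈ (0,1): normal good (necessity).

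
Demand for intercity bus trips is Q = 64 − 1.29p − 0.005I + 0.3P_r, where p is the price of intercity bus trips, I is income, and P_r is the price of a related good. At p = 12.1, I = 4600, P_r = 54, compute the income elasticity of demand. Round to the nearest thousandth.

At the given point, Q = 64 − 1.29(12.1) − 0.005(4600) + 0.3(54) = 64 − 15.609 − 23 + 16.2 = 41.591.
∂Q/∂I = −0.005, so E_I = -0.005·(4600/41.591) ≈ -0.553.
E_I < 0: inferior good.

-0.553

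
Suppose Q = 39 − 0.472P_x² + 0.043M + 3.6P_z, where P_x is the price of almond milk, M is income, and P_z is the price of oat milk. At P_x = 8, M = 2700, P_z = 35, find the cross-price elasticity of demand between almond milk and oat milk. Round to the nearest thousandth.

0.502

Q = 39 − 0.472(8)² + 0.043(2700) + 3.6(35) = 39 − 30.208 + 116.1 + 126 = 250.892.
∂Q/∂P_z = +3.6, so E_xy = 3.6·(35/250.892) ≈ 0.502.
E_xy > 0: the goods are substitutes.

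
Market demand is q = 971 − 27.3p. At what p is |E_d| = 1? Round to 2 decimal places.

17.78

For linear demand q = a − bp, E = −bp/(a − bp). |E| = 1 ⇒ bp = a − bp ⇒ p = a/(2b).
p = 971/(2·27.3) ≈ 17.78.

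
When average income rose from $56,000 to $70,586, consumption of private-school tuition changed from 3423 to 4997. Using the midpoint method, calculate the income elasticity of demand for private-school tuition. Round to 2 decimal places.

%ΔQ = (4997 − 3423)/[(3423+4997)/2] = 1574/4210 ≈ 0.3739.
%ΔI = (70,586 − 56,000)/[(56,000+70,586)/2] = 14586/63293 ≈ 0.2305.
E_I = %ΔQ/%ΔI ≈ 1.62.
E_I > 1: normal good (luxury).

1.62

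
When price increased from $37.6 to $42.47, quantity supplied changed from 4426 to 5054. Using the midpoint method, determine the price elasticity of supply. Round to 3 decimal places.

1.089

%ΔQ = (5054 − 4426)/[(4426 + 5054)/2] = 628/4740 ≈ 0.1325.
%Δp = (42.47 − 37.6)/[(37.6 + 42.47)/2] = 4.87/40.035 ≈ 0.1216.
Arc elasticity E = %ΔQ/%Δp ≈ 0.1325/0.1216 ≈ 1.089.
|E| > 1: supply is elastic over this range.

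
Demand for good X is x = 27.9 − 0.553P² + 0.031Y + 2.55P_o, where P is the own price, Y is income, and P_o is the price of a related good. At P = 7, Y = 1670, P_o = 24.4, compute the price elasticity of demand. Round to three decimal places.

First evaluate x: 27.9 − 0.553(7)² + 0.031(1670) + 2.55(24.4) = 27.9 − 27.097 + 51.77 + 62.22 = 114.793.
∂x/∂P = −2·0.553·P = -7.742, so E_p = -7.742·(7/114.793) ≈ -0.472.
|E_p| < 1: demand is inelastic.

-0.472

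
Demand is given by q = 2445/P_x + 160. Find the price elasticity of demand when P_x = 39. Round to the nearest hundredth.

-0.28

At P_x = 39, q = 222.6923.
dq/dP_x = −2445/P_x² = −1.6075.
Point elasticity E = (dq/dP_x)·(P_x/q) = -1.6075 × 39/222.6923 ≈ -0.28.
|E| < 1, so demand is inelastic at this price.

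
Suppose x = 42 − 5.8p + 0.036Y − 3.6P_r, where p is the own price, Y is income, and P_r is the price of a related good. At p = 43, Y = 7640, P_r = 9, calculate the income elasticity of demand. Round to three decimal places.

7.805

x = 42 − 5.8(43) + 0.036(7640) − 3.6(9) = 42 − 249.4 + 275.04 − 32.4 = 35.24.
∂x/∂Y = +0.036, so E_I = 0.036·(7640/35.24) ≈ 7.805.
E_I > 1: normal good (luxury).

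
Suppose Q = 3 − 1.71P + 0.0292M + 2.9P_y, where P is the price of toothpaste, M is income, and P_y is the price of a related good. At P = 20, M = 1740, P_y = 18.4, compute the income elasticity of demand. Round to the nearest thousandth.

Q = 3 − 1.71(20) + 0.0292(1740) + 2.9(18.4) = 3 − 34.2 + 50.808 + 53.36 = 72.968.
∂Q/∂M = +0.0292, so E_I = 0.0292·(1740/72.968) ≈ 0.696.
E_I ∈ (0,1): normal good (necessity).

0.696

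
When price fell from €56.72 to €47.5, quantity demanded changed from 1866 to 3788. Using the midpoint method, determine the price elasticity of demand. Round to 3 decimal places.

%ΔQ = (3788 − 1866)/[(1866 + 3788)/2] = 1922/2827 ≈ 0.6799.
%Δp = (47.5 − 56.72)/[(56.72 + 47.5)/2] = -9.22/52.11 ≈ -0.1769.
Arc elasticity E = %ΔQ/%Δp ≈ 0.6799/-0.1769 ≈ -3.843.
|E| > 1: demand is elastic over this range.

-3.843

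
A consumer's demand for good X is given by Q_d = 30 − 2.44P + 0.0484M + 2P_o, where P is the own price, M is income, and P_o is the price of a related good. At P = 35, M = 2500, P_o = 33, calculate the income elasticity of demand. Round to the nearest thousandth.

Q_d = 30 − 2.44(35) + 0.0484(2500) + 2(33) = 30 − 85.4 + 121 + 66 = 131.6.
∂Q_d/∂M = +0.0484, so E_I = 0.0484·(2500/131.6) ≈ 0.919.
E_I ∈ (0,1): normal good (necessity).

0.919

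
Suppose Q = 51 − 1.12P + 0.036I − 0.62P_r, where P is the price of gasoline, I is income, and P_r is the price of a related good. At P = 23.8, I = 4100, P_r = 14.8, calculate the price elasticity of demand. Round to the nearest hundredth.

Evaluating quantity at (P, I, P_r) gives Q = 51 − 1.12(23.8) + 0.036(4100) − 0.62(14.8) = 51 − 26.656 + 147.6 − 9.176 = 162.768.
∂Q/∂P = −1.12, so E_p = (−1.12)·(23.8/162.768) ≈ -0.16.
|E_p| < 1: demand is inelastic.

-0.16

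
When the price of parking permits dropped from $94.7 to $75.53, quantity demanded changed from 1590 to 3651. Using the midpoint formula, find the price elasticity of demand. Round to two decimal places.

%ΔQ = (3651 − 1590)/[(1590 + 3651)/2] = 2061/2620.5 ≈ 0.7865.
%ΔP = (75.53 − 94.7)/[(94.7 + 75.53)/2] = -19.17/85.115 ≈ -0.2252.
Arc elasticity E = %ΔQ/%ΔP ≈ 0.7865/-0.2252 ≈ -3.49.
|E| > 1: demand is elastic over this range.

-3.49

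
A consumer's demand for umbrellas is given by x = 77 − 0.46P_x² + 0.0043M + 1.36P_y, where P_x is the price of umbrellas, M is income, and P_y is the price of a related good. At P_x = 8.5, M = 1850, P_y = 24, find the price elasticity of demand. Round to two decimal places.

Evaluating quantity at (P_x, M, P_y) gives x = 77 − 0.46(8.5)² + 0.0043(1850) + 1.36(24) = 77 − 33.235 + 7.955 + 32.64 = 84.36.
∂x/∂P_x = −2·0.46·P_x = -7.82, so E_p = -7.82·(8.5/84.36) ≈ -0.79.
|E_p| < 1: demand is inelastic.

-0.79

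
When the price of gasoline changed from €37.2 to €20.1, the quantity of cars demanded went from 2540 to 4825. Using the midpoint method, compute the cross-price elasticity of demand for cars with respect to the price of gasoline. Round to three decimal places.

-1.040

%ΔQ_x = (4825 − 2540)/[(2540+4825)/2] = 2285/3682.5 ≈ 0.6205.
%ΔP_y = (20.1 − 37.2)/[(37.2+20.1)/2] ≈ -0.5969.
E_xy = 0.6205/-0.5969 ≈ -1.040.
E_xy < 0, so cars and gasoline are complements.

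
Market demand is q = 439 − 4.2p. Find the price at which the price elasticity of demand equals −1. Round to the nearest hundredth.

For linear demand q = a − bp, E = −bp/(a − bp). |E| = 1 ⇒ bp = a − bp ⇒ p = a/(2b).
p = 439/(2·4.2) ≈ 52.26.

52.26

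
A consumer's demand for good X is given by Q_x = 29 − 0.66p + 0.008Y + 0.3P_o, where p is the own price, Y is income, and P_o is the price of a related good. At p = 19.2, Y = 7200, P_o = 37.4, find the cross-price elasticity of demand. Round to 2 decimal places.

At the given point, Q_x = 29 − 0.66(19.2) + 0.008(7200) + 0.3(37.4) = 29 − 12.672 + 57.6 + 11.22 = 85.148.
∂Q_x/∂P_o = +0.3, so E_xy = 0.3·(37.4/85.148) ≈ 0.13.
E_xy > 0: the goods are substitutes.

0.13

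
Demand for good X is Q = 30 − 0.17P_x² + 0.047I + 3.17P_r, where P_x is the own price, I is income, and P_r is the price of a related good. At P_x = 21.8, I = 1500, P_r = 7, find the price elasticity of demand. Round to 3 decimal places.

-3.856

Evaluating quantity at (P_x, I, P_r) gives Q = 30 − 0.17(21.8)² + 0.047(1500) + 3.17(7) = 30 − 80.7908 + 70.5 + 22.19 = 41.8992.
∂Q/∂P_x = −2·0.17·P_x = -7.412, so E_p = -7.412·(21.8/41.8992) ≈ -3.856.
|E_p| > 1: demand is elastic.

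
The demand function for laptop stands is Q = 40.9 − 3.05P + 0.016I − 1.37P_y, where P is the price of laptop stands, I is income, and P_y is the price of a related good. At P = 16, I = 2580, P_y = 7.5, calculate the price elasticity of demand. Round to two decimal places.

Evaluating quantity at (P, I, P_y) gives Q = 40.9 − 3.05(16) + 0.016(2580) − 1.37(7.5) = 40.9 − 48.8 + 41.28 − 10.275 = 23.105.
∂Q/∂P = −3.05, so E_p = (−3.05)·(16/23.105) ≈ -2.11.
|E_p| > 1: demand is elastic.

-2.11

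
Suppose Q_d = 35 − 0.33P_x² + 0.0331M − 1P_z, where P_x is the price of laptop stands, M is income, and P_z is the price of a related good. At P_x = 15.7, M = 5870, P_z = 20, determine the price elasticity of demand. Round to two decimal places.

Substituting, Q_d = 35 − 0.33(15.7)² + 0.0331(5870) − 1(20) = 35 − 81.3417 + 194.297 − 20 = 127.9553.
∂Q_d/∂P_x = −2·0.33·P_x = -10.362, so E_p = -10.362·(15.7/127.9553) ≈ -1.27.
|E_p| > 1: demand is elastic.

-1.27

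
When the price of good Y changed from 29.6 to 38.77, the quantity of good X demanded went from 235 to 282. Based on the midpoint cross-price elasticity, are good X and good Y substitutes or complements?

substitutes

%ΔQ_x = (282 − 235)/[(235+282)/2] = 47/258.5 ≈ 0.1818.
%ΔP_y = (38.77 − 29.6)/[(29.6+38.77)/2] ≈ 0.2682.
E_xy = 0.1818/0.2682 ≈ 0.678.
E_xy > 0, so the goods are substitutes.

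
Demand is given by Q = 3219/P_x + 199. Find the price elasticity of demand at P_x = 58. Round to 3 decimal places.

-0.218

At P_x = 58, Q = 254.5.
dQ/dP_x = −3219/P_x² = −0.9569.
Point elasticity E = (dQ/dP_x)·(P_x/Q) = -0.9569 × 58/254.5 ≈ -0.218.
|E| < 1, so demand is inelastic at this price.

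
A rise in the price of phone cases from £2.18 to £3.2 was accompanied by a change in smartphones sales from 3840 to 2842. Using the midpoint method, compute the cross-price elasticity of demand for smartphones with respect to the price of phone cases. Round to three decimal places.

%ΔQ_x = (2842 − 3840)/[(3840+2842)/2] = -998/3341 ≈ -0.2987.
%ΔP_y = (3.2 − 2.18)/[(2.18+3.2)/2] ≈ 0.3792.
E_xy = -0.2987/0.3792 ≈ -0.788.
E_xy < 0, so smartphones and phone cases are complements.

-0.788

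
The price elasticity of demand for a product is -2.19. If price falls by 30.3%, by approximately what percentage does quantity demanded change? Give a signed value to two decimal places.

%ΔQ ≈ E × %ΔP = (-2.19) × (-30.3%) ≈ 66.36%.

66.36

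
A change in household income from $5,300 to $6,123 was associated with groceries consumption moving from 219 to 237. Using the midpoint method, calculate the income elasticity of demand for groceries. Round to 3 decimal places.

0.548

%ΔQ = (237 − 219)/[(219+237)/2] = 18/228 ≈ 0.0789.
%ΔI = (6,123 − 5,300)/[(5,300+6,123)/2] = 823/5711.5 ≈ 0.1441.
E_I = %ΔQ/%ΔI ≈ 0.548.
E_I ∈ (0,1): normal good (necessity).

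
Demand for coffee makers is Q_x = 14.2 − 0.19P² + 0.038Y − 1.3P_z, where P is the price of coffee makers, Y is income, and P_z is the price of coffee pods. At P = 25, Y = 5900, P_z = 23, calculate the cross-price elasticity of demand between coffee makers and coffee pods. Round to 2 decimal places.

At the given point, Q_x = 14.2 − 0.19(25)² + 0.038(5900) − 1.3(23) = 14.2 − 118.75 + 224.2 − 29.9 = 89.75.
∂Q_x/∂P_z = −1.3, so E_xy = -1.3·(23/89.75) ≈ -0.33.
E_xy < 0: the goods are complements.

-0.33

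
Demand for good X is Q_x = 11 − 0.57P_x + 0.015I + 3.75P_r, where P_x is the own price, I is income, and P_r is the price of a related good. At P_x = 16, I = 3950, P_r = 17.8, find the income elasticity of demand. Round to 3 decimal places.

Q_x = 11 − 0.57(16) + 0.015(3950) + 3.75(17.8) = 11 − 9.12 + 59.25 + 66.75 = 127.88.
∂Q_x/∂I = +0.015, so E_I = 0.015·(3950/127.88) ≈ 0.463.
E_I ∈ (0,1): normal good (necessity).

0.463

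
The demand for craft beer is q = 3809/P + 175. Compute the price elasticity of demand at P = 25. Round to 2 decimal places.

At P = 25, q = 327.36.
dq/dP = −3809/P² = −6.0944.
Point elasticity E = (dq/dP)·(P/q) = -6.0944 × 25/327.36 ≈ -0.47.
|E| < 1, so demand is inelastic at this price.

-0.47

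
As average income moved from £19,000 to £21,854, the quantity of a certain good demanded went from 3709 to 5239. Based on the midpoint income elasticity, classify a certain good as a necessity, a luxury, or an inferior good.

luxury

%ΔQ = (5239 − 3709)/[(3709+5239)/2] = 1530/4474 ≈ 0.3420.
%ΔY = (21,854 − 19,000)/[(19,000+21,854)/2] = 2854/20427 ≈ 0.1397.
E_I = %ΔQ/%ΔY ≈ 2.448.
E_I > 1: normal good (luxury).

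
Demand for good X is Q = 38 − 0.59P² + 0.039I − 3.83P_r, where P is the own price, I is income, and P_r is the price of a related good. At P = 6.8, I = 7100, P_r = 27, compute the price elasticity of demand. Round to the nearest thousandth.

At the given point, Q = 38 − 0.59(6.8)² + 0.039(7100) − 3.83(27) = 38 − 27.2816 + 276.9 − 103.41 = 184.2084.
∂Q/∂P = −2·0.59·P = -8.024, so E_p = -8.024·(6.8/184.2084) ≈ -0.296.
|E_p| < 1: demand is inelastic.

-0.296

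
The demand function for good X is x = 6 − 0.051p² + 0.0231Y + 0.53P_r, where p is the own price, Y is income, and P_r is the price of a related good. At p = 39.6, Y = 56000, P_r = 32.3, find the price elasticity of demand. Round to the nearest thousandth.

-0.129

First evaluate x: 6 − 0.051(39.6)² + 0.0231(56000) + 0.53(32.3) = 6 − 79.9762 + 1293.6 + 17.119 = 1236.7428.
∂x/∂p = −2·0.051·p = -4.0392, so E_p = -4.0392·(39.6/1236.7428) ≈ -0.129.
|E_p| < 1: demand is inelastic.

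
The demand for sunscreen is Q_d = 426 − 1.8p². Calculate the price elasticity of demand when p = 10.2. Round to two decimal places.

At p = 10.2, Q_d = 238.728.
dQ_d/dp = −2·1.8·p = −36.72.
Point elasticity E = (dQ_d/dp)·(p/Q_d) = -36.72 × 10.2/238.728 ≈ -1.57.
|E| > 1, so demand is elastic at this price.

-1.57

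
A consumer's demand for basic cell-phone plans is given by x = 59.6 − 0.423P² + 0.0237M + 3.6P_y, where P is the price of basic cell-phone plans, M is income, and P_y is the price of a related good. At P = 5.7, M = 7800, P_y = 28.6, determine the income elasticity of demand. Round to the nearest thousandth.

0.554

At the given point, x = 59.6 − 0.423(5.7)² + 0.0237(7800) + 3.6(28.6) = 59.6 − 13.7433 + 184.86 + 102.96 = 333.6767.
∂x/∂M = +0.0237, so E_I = 0.0237·(7800/333.6767) ≈ 0.554.
E_I ∈ (0,1): normal good (necessity).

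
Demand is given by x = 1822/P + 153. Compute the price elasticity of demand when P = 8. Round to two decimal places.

At P = 8, x = 380.75.
dx/dP = −1822/P² = −28.4688.
Point elasticity E = (dx/dP)·(P/x) = -28.4688 × 8/380.75 ≈ -0.60.
|E| < 1, so demand is inelastic at this price.

-0.60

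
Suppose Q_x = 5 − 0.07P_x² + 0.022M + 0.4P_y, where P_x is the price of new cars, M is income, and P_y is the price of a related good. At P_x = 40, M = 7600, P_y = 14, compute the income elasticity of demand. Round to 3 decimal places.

First evaluate Q_x: 5 − 0.07(40)² + 0.022(7600) + 0.4(14) = 5 − 112 + 167.2 + 5.6 = 65.8.
∂Q_x/∂M = +0.022, so E_I = 0.022·(7600/65.8) ≈ 2.541.
E_I > 1: normal good (luxury).

2.541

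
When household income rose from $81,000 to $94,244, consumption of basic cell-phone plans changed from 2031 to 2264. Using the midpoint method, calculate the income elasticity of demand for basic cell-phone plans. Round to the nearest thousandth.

0.718

%ΔQ = (2264 − 2031)/[(2031+2264)/2] = 233/2147.5 ≈ 0.1085.
%ΔY = (94,244 − 81,000)/[(81,000+94,244)/2] = 13244/87622 ≈ 0.1511.
E_I = %ΔQ/%ΔY ≈ 0.718.
E_I ∈ (0,1): normal good (necessity).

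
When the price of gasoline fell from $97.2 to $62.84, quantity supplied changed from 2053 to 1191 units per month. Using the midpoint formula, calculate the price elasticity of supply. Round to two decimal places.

%ΔQ = (1191 − 2053)/[(2053 + 1191)/2] = -862/1622 ≈ -0.5314.
%Δp = (62.84 − 97.2)/[(97.2 + 62.84)/2] = -34.36/80.02 ≈ -0.4294.
Arc elasticity E = %ΔQ/%Δp ≈ -0.5314/-0.4294 ≈ 1.24.
|E| > 1: supply is elastic over this range.

1.24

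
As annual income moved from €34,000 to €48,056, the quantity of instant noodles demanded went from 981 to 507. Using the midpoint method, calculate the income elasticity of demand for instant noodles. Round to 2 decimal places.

-1.86

%ΔQ = (507 − 981)/[(981+507)/2] = -474/744 ≈ -0.6371.
%ΔY = (48,056 − 34,000)/[(34,000+48,056)/2] = 14056/41028 ≈ 0.3426.
E_I = %ΔQ/%ΔY ≈ -1.86.
E_I < 0: inferior good.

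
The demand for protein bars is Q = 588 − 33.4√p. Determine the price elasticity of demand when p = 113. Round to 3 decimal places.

-0.762

At p = 113, Q = 232.9531.
dQ/dp = −33.4/(2√p) = −33.4/(2·10.6301).
Point elasticity E = (dQ/dp)·(p/Q) = -1.571 × 113/232.9531 ≈ -0.762.
|E| < 1, so demand is inelastic at this price.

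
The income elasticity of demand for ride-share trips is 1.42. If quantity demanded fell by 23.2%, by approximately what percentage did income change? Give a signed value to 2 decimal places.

%ΔQ ≈ E × %ΔI ⇒ %ΔI = %ΔQ / E = (-23.2%)/(1.42) ≈ -16.34%.

-16.34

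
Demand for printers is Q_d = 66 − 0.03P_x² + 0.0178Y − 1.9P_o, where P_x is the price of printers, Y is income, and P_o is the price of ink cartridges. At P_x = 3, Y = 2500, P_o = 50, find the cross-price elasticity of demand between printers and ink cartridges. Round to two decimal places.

-6.24

At the given point, Q_d = 66 − 0.03(3)² + 0.0178(2500) − 1.9(50) = 66 − 0.27 + 44.5 − 95 = 15.23.
∂Q_d/∂P_o = −1.9, so E_xy = -1.9·(50/15.23) ≈ -6.24.
E_xy < 0: the goods are complements.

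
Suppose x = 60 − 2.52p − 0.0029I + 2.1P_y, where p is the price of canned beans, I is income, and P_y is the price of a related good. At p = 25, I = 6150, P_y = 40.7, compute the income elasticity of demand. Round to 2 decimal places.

-0.28

Evaluating quantity at (p, I, P_y) gives x = 60 − 2.52(25) − 0.0029(6150) + 2.1(40.7) = 60 − 63 − 17.835 + 85.47 = 64.635.
∂x/∂I = −0.0029, so E_I = -0.0029·(6150/64.635) ≈ -0.28.
E_I < 0: inferior good.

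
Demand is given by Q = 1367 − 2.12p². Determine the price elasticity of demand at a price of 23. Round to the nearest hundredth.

At p = 23, Q = 245.52.
dQ/dp = −2·2.12·p = −97.52.
Point elasticity E = (dQ/dp)·(p/Q) = -97.52 × 23/245.52 ≈ -9.14.
|E| > 1, so demand is elastic at this price.

-9.14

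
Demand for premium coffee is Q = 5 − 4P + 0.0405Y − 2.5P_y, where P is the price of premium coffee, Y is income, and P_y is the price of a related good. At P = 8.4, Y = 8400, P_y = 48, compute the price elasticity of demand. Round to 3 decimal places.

Evaluating quantity at (P, Y, P_y) gives Q = 5 − 4(8.4) + 0.0405(8400) − 2.5(48) = 5 − 33.6 + 340.2 − 120 = 191.6.
∂Q/∂P = −4, so E_p = (−4)·(8.4/191.6) ≈ -0.175.
|E_p| < 1: demand is inelastic.

-0.175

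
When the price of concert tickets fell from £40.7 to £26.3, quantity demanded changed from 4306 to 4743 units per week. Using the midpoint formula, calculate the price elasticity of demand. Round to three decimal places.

-0.225

%ΔQ = (4743 − 4306)/[(4306 + 4743)/2] = 437/4524.5 ≈ 0.0966.
%ΔP = (26.3 − 40.7)/[(40.7 + 26.3)/2] = -14.4/33.5 ≈ -0.4299.
Arc elasticity E = %ΔQ/%ΔP ≈ 0.0966/-0.4299 ≈ -0.225.
|E| < 1: demand is inelastic over this range.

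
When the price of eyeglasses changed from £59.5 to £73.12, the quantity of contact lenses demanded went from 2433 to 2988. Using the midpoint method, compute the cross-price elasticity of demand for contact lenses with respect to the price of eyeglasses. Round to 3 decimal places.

%ΔQ_x = (2988 − 2433)/[(2433+2988)/2] = 555/2710.5 ≈ 0.2048.
%ΔP_y = (73.12 − 59.5)/[(59.5+73.12)/2] ≈ 0.2054.
E_xy = 0.2048/0.2054 ≈ 0.997.
E_xy > 0, so contact lenses and eyeglasses are substitutes.

0.997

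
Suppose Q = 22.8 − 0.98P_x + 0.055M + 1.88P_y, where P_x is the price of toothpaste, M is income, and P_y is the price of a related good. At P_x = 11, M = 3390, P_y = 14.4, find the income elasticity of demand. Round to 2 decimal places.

Evaluating quantity at (P_x, M, P_y) gives Q = 22.8 − 0.98(11) + 0.055(3390) + 1.88(14.4) = 22.8 − 10.78 + 186.45 + 27.072 = 225.542.
∂Q/∂M = +0.055, so E_I = 0.055·(3390/225.542) ≈ 0.83.
E_I ∈ (0,1): normal good (necessity).

0.83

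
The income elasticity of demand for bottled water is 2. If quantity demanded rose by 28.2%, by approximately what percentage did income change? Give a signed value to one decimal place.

14.1

%ΔQ ≈ E × %ΔI ⇒ %ΔI = %ΔQ / E = (28.2%)/(2) = 14.1%.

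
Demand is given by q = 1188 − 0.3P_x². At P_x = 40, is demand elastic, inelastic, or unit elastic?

At P_x = 40, q = 708.
dq/dP_x = −2·0.3·P_x = −24.
Point elasticity E = (dq/dP_x)·(P_x/q) = -24 × 40/708 ≈ -1.356.
|E| ≈ 1.356 > 1, so demand is elastic.

elastic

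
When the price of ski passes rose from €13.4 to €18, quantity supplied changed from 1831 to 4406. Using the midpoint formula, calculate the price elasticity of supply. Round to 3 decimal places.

%Δq = (4406 − 1831)/[(1831 + 4406)/2] = 2575/3118.5 ≈ 0.8257.
%Δp = (18 − 13.4)/[(13.4 + 18)/2] = 4.6/15.7 ≈ 0.2930.
Arc elasticity E = %Δq/%Δp ≈ 0.8257/0.2930 ≈ 2.818.
|E| > 1: supply is elastic over this range.

2.818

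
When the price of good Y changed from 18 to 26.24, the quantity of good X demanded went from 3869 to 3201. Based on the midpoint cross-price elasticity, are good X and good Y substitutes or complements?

%ΔQ_x = (3201 − 3869)/[(3869+3201)/2] = -668/3535 ≈ -0.1890.
%ΔP_y = (26.24 − 18)/[(18+26.24)/2] ≈ 0.3725.
E_xy = -0.1890/0.3725 ≈ -0.507.
E_xy < 0, so the goods are complements.

complements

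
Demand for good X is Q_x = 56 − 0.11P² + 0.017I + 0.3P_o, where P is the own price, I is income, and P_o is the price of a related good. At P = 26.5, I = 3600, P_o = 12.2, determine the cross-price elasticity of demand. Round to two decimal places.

0.08

At the given point, Q_x = 56 − 0.11(26.5)² + 0.017(3600) + 0.3(12.2) = 56 − 77.2475 + 61.2 + 3.66 = 43.6125.
∂Q_x/∂P_o = +0.3, so E_xy = 0.3·(12.2/43.6125) ≈ 0.08.
E_xy > 0: the goods are substitutes.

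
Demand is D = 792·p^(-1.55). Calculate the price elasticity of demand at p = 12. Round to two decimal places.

-1.55

For a Cobb–Douglas (constant-elasticity) form D = A·p^α·…, the elasticity with respect to p equals the exponent α at every point.
Here the exponent on p is -1.55, so the price elasticity of demand is -1.55.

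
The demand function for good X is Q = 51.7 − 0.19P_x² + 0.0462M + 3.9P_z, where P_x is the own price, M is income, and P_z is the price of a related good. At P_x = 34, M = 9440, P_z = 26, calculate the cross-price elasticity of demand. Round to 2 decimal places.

At the given point, Q = 51.7 − 0.19(34)² + 0.0462(9440) + 3.9(26) = 51.7 − 219.64 + 436.128 + 101.4 = 369.588.
∂Q/∂P_z = +3.9, so E_xy = 3.9·(26/369.588) ≈ 0.27.
E_xy > 0: the goods are substitutes.

0.27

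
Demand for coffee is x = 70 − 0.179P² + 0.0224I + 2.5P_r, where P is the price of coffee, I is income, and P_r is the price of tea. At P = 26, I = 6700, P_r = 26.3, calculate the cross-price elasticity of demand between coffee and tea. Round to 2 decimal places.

0.40

x = 70 − 0.179(26)² + 0.0224(6700) + 2.5(26.3) = 70 − 121.004 + 150.08 + 65.75 = 164.826.
∂x/∂P_r = +2.5, so E_xy = 2.5·(26.3/164.826) ≈ 0.40.
E_xy > 0: the goods are substitutes.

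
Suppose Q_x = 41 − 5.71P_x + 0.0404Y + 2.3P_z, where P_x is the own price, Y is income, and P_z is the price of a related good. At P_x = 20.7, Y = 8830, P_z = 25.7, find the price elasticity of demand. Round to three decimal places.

First evaluate Q_x: 41 − 5.71(20.7) + 0.0404(8830) + 2.3(25.7) = 41 − 118.197 + 356.732 + 59.11 = 338.645.
∂Q_x/∂P_x = −5.71, so E_p = (−5.71)·(20.7/338.645) ≈ -0.349.
|E_p| < 1: demand is inelastic.

-0.349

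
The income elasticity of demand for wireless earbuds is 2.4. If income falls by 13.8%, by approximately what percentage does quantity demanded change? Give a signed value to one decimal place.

-33.1

%ΔQ ≈ E × %ΔI = (2.4) × (-13.8%) ≈ -33.1%.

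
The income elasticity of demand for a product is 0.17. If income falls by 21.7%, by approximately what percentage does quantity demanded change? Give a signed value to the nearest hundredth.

%ΔQ ≈ E × %ΔI = (0.17) × (-21.7%) ≈ -3.69%.

-3.69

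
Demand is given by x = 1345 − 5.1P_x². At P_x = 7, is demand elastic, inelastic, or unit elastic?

At P_x = 7, x = 1095.1.
dx/dP_x = −2·5.1·P_x = −71.4.
Point elasticity E = (dx/dP_x)·(P_x/x) = -71.4 × 7/1095.1 ≈ -0.456.
|E| ≈ 0.456 < 1, so demand is inelastic.

inelastic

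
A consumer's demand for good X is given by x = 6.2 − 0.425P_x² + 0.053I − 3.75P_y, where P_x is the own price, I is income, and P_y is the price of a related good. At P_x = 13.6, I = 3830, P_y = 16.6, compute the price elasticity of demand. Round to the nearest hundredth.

-2.30

At the given point, x = 6.2 − 0.425(13.6)² + 0.053(3830) − 3.75(16.6) = 6.2 − 78.608 + 202.99 − 62.25 = 68.332.
∂x/∂P_x = −2·0.425·P_x = -11.56, so E_p = -11.56·(13.6/68.332) ≈ -2.30.
|E_p| > 1: demand is elastic.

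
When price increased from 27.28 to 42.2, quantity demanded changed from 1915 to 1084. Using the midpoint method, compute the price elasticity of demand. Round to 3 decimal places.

%ΔQ = (1084 − 1915)/[(1915 + 1084)/2] = -831/1499.5 ≈ -0.5542.
%Δp = (42.2 − 27.28)/[(27.28 + 42.2)/2] = 14.92/34.74 ≈ 0.4295.
Arc elasticity E = %ΔQ/%Δp ≈ -0.5542/0.4295 ≈ -1.290.
|E| > 1: demand is elastic over this range.

-1.290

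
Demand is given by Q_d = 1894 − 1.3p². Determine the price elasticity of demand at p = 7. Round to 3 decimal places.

-0.070

At p = 7, Q_d = 1830.3.
dQ_d/dp = −2·1.3·p = −18.2.
Point elasticity E = (dQ_d/dp)·(p/Q_d) = -18.2 × 7/1830.3 ≈ -0.070.
|E| < 1, so demand is inelastic at this price.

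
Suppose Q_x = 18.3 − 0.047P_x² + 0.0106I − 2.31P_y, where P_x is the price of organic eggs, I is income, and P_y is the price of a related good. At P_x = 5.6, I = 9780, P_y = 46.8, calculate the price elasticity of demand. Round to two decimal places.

-0.24

At the given point, Q_x = 18.3 − 0.047(5.6)² + 0.0106(9780) − 2.31(46.8) = 18.3 − 1.4739 + 103.668 − 108.108 = 12.3861.
∂Q_x/∂P_x = −2·0.047·P_x = -0.5264, so E_p = -0.5264·(5.6/12.3861) ≈ -0.24.
|E_p| < 1: demand is inelastic.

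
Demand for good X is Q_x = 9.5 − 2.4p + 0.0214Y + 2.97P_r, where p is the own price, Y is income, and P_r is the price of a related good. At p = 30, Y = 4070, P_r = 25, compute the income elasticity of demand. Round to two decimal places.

Substituting, Q_x = 9.5 − 2.4(30) + 0.0214(4070) + 2.97(25) = 9.5 − 72 + 87.098 + 74.25 = 98.848.
∂Q_x/∂Y = +0.0214, so E_I = 0.0214·(4070/98.848) ≈ 0.88.
E_I ∈ (0,1): normal good (necessity).

0.88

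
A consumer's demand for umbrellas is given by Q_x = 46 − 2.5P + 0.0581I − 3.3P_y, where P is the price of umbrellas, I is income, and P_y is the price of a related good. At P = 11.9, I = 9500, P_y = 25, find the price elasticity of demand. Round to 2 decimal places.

-0.06

First evaluate Q_x: 46 − 2.5(11.9) + 0.0581(9500) − 3.3(25) = 46 − 29.75 + 551.95 − 82.5 = 485.7.
∂Q_x/∂P = −2.5, so E_p = (−2.5)·(11.9/485.7) ≈ -0.06.
|E_p| < 1: demand is inelastic.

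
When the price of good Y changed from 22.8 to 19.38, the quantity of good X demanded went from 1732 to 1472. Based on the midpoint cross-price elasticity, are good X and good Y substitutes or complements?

%ΔQ_x = (1472 − 1732)/[(1732+1472)/2] = -260/1602 ≈ -0.1623.
%ΔP_y = (19.38 − 22.8)/[(22.8+19.38)/2] ≈ -0.1622.
E_xy = -0.1623/-0.1622 ≈ 1.001.
E_xy > 0, so the goods are substitutes.

substitutes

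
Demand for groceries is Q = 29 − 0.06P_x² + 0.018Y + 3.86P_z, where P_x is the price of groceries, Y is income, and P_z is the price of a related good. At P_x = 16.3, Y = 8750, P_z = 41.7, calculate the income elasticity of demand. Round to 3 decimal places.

Evaluating quantity at (P_x, Y, P_z) gives Q = 29 − 0.06(16.3)² + 0.018(8750) + 3.86(41.7) = 29 − 15.9414 + 157.5 + 160.962 = 331.5206.
∂Q/∂Y = +0.018, so E_I = 0.018·(8750/331.5206) ≈ 0.475.
E_I ∈ (0,1): normal good (necessity).

0.475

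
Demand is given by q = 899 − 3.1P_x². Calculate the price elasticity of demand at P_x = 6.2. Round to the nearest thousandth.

At P_x = 6.2, q = 779.836.
dq/dP_x = −2·3.1·P_x = −38.44.
Point elasticity E = (dq/dP_x)·(P_x/q) = -38.44 × 6.2/779.836 ≈ -0.306.
|E| < 1, so demand is inelastic at this price.

-0.306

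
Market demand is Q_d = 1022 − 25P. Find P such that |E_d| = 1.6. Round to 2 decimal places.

Set −bP/(a − bP) = −1.6 ⇒ bP = 1.6(a − bP) ⇒ bP(1+1.6) = 1.6·a.
P = 1.6·1022/(25·2.6) ≈ 25.16.

25.16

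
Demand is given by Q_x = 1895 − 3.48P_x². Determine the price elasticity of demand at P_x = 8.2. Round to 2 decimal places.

-0.28

At P_x = 8.2, Q_x = 1661.0048.
dQ_x/dP_x = −2·3.48·P_x = −57.072.
Point elasticity E = (dQ_x/dP_x)·(P_x/Q_x) = -57.072 × 8.2/1661.0048 ≈ -0.28.
|E| < 1, so demand is inelastic at this price.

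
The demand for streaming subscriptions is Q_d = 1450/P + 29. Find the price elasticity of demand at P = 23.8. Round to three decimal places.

-0.678

At P = 23.8, Q_d = 89.9244.
dQ_d/dP = −1450/P² = −2.5598.
Point elasticity E = (dQ_d/dP)·(P/Q_d) = -2.5598 × 23.8/89.9244 ≈ -0.678.
|E| < 1, so demand is inelastic at this price.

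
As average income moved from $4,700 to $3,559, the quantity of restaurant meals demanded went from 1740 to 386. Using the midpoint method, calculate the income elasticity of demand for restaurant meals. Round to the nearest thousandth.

4.610

%ΔQ = (386 − 1740)/[(1740+386)/2] = -1354/1063 ≈ -1.2738.
%ΔI = (3,559 − 4,700)/[(4,700+3,559)/2] = -1141/4129.5 ≈ -0.2763.
E_I = %ΔQ/%ΔI ≈ 4.610.
E_I > 1: normal good (luxury).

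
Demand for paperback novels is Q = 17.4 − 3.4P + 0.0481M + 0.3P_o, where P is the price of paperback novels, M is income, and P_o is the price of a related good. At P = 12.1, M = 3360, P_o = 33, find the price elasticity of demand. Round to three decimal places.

Substituting, Q = 17.4 − 3.4(12.1) + 0.0481(3360) + 0.3(33) = 17.4 − 41.14 + 161.616 + 9.9 = 147.776.
∂Q/∂P = −3.4, so E_p = (−3.4)·(12.1/147.776) ≈ -0.278.
|E_p| < 1: demand is inelastic.

-0.278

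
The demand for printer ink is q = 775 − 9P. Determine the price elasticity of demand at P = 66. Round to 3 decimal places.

At P = 66, q = 181.
dq/dP = −9.
Point elasticity E = (dq/dP)·(P/q) = -9 × 66/181 ≈ -3.282.
|E| > 1, so demand is elastic at this price.

-3.282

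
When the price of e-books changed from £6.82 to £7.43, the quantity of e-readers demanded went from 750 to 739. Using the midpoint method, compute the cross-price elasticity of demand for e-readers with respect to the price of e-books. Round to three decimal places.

%ΔQ_x = (739 − 750)/[(750+739)/2] = -11/744.5 ≈ -0.0148.
%ΔP_y = (7.43 − 6.82)/[(6.82+7.43)/2] ≈ 0.0856.
E_xy = -0.0148/0.0856 ≈ -0.173.
E_xy < 0, so e-readers and e-books are complements.

-0.173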